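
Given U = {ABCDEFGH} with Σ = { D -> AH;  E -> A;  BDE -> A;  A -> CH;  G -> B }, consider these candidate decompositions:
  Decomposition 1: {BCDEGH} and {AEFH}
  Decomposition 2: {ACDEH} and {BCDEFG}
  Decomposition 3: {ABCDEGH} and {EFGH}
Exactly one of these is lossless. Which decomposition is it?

Decomposition 2

Decomposition 1: common = {EH}, closure = {ACEH} → lossy.
Decomposition 2: common = {CDE}, closure = {ACDEH} → lossless.
Decomposition 3: common = {EGH}, closure = {ABCEGH} → lossy.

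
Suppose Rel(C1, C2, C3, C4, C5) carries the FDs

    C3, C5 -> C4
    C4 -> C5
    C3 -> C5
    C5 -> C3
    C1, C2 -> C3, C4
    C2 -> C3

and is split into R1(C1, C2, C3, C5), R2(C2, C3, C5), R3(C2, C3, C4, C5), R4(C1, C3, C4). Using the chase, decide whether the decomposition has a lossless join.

Chase test. Columns are C1, C2, C3, C4, C5; row i has aⱼ where attribute j ∈ Ri, else bᵢⱼ.
Initial tableau (one row per fragment):
  row 1: a1 a2 a3 b14 a5
  row 2: b21 a2 a3 b24 a5
  row 3: b31 a2 a3 a4 a5
  row 4: a1 b42 a3 a4 b45
Rows 1 and 2 agree on C3, C5; apply C3, C5→C4 and equate their C4 entries.
Rows 1 and 3 agree on C3, C5; apply C3, C5→C4 and equate their C4 entries.
Rows 1 and 4 agree on C4; apply C4→C5 and equate their C5 entries.
Row 1 is now all distinguished symbols — the join is lossless.

Yes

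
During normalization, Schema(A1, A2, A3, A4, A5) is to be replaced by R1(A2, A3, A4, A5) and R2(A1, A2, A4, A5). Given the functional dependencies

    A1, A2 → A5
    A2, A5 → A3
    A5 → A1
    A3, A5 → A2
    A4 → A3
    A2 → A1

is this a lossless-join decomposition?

Yes

Common attributes: R1 ∩ R2 = {A2, A4, A5}.
Closure of {A2, A4, A5}: A2, A5 → A3 applies, adding A3; A5 → A1 applies, adding A1. So (A2, A4, A5)⁺ = {A1, A2, A3, A4, A5}.
This closure contains every attribute of R1, so R1 ∩ R2 → R1. The join is lossless.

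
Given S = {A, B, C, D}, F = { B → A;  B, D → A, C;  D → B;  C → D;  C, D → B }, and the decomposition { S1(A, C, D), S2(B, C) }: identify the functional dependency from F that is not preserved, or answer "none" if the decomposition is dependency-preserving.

Check B → A: no single fragment contains all of {A, B}, and the restricted closure of {B} across the fragments never reaches {A}.
B, D → A, C is preserved.
D → B is preserved.
C → D is preserved.
C, D → B is preserved.

B → A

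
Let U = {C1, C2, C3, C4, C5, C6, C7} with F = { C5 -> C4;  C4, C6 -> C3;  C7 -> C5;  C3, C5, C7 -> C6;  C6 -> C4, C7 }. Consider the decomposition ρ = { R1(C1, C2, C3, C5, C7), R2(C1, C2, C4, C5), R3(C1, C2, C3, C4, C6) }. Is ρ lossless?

Chase test. Columns are C1, C2, C3, C4, C5, C6, C7; row i has aⱼ where attribute j ∈ Ri, else bᵢⱼ.
Initial tableau (one row per fragment):
  row 1: a1 a2 a3 b14 a5 b16 a7
  row 2: a1 a2 b23 a4 a5 b26 b27
  row 3: a1 a2 a3 a4 b35 a6 b37
Rows 1 and 2 agree on C5; apply C5→C4 and equate their C4 entries.
No row becomes fully distinguished — the join is lossy.

No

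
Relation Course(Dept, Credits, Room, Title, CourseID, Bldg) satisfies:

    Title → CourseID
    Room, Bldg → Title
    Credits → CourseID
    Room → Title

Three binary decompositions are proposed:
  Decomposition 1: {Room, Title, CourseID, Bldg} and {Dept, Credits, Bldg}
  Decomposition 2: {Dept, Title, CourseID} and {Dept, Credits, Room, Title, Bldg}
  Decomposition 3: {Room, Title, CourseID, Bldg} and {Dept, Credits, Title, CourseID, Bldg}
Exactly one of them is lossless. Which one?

Decomposition 2

Decomposition 1: common = {Bldg}, closure = {Bldg} → lossy.
Decomposition 2: common = {Dept, Title}, closure = {Dept, Title, CourseID} → lossless.
Decomposition 3: common = {Title, CourseID, Bldg}, closure = {Title, CourseID, Bldg} → lossy.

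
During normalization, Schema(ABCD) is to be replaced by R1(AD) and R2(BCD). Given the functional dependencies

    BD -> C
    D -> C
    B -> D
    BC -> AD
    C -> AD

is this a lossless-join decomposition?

Yes

Common attributes: R1 ∩ R2 = {D}.
Closure of {D}: D → C applies, adding C; C → AD applies, adding A. So (D)⁺ = {ACD}.
This closure contains every attribute of R1, so R1 ∩ R2 → R1. The join is lossless.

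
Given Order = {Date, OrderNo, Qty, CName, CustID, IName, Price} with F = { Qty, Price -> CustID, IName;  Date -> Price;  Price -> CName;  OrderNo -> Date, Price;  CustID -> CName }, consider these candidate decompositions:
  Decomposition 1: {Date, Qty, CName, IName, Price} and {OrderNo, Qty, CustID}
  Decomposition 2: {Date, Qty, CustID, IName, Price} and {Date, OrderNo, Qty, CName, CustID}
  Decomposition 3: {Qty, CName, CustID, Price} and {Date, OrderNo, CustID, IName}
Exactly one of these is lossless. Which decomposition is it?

Decomposition 2

Decomposition 1: common = {Qty}, closure = {Qty} → lossy.
Decomposition 2: common = {Date, Qty, CustID}, closure = {Date, Qty, CName, CustID, IName, Price} → lossless.
Decomposition 3: common = {CustID}, closure = {CName, CustID} → lossy.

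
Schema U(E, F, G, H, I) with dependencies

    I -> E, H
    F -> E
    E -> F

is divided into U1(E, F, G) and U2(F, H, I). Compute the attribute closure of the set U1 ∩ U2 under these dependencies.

U1 ∩ U2 = {F}.
F → E applies, adding E
Closure: {E, F}.

E, F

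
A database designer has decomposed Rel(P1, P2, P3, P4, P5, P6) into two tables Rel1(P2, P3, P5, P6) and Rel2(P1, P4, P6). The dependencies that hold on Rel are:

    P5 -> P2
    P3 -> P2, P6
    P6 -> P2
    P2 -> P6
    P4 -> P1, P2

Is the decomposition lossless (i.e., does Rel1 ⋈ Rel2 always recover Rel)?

Common attributes: Rel1 ∩ Rel2 = {P6}.
Closure of {P6}: P6 → P2 applies, adding P2. So (P6)⁺ = {P2, P6}.
The closure contains neither all of Rel1 = {P2, P3, P5, P6} nor all of Rel2 = {P1, P4, P6}, so the common attributes are not a superkey of either fragment. The join is lossy.

No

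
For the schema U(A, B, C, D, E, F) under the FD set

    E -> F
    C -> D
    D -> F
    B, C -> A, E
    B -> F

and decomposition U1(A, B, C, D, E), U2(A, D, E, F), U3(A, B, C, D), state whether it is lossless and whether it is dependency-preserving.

Lossless test (chase): Rows 1 and 2 agree on E; apply E→F and equate their F entries. Rows 1 and 3 agree on D; apply D→F and equate their F entries. Rows 1 and 3 agree on B, C; apply B, C→A, E and equate their A, E entries. Row 1 is now all distinguished symbols — the join is lossless.
Dependency preservation: the restricted closure of {B} across the fragments never reaches {F}, so B → F cannot be enforced without a join — not preserved.

lossless but not dependency-preserving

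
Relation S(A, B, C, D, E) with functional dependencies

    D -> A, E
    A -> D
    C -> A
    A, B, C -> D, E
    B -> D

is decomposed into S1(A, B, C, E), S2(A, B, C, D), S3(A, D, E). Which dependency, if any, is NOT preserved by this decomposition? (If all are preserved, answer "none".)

none

D → A, E lies within S3.
A → D lies within S2.
C → A lies within S1.
A, B, C → D, E: restricted closure across fragments reaches D, E.
B → D lies within S2.
Every dependency is enforceable on the fragments, so the decomposition is dependency-preserving.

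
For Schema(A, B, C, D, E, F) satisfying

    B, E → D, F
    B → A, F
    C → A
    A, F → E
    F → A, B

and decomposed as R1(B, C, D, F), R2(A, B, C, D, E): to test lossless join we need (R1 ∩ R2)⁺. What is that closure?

R1 ∩ R2 = {B, C, D}.
B → A, F applies, adding A, F
A, F → E applies, adding E
Closure: {A, B, C, D, E, F}.

A, B, C, D, E, F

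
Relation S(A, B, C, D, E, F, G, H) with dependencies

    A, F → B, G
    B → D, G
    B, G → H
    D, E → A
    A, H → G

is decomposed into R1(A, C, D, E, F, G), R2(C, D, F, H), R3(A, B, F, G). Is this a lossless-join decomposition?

No

Chase test. Columns are A, B, C, D, E, F, G, H; row i has aⱼ where attribute j ∈ Ri, else bᵢⱼ.
Initial tableau (one row per fragment):
  row 1: a1 b12 a3 a4 a5 a6 a7 b18
  row 2: b21 b22 a3 a4 b25 a6 b27 a8
  row 3: a1 a2 b33 b34 b35 a6 a7 b38
Rows 1 and 3 agree on A, F; apply A, F→B, G and equate their B, G entries.
Rows 1 and 3 agree on B; apply B→D, G and equate their D, G entries.
Rows 1 and 3 agree on B, G; apply B, G→H and equate their H entries.
No row becomes fully distinguished — the join is lossy.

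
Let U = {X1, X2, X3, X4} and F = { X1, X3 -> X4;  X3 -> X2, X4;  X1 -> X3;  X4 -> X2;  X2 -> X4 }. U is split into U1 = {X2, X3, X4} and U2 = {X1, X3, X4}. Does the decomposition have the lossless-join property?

Yes

Common attributes: U1 ∩ U2 = {X3, X4}.
Closure of {X3, X4}: X3 → X2, X4 applies, adding X2. So (X3, X4)⁺ = {X2, X3, X4}.
This closure contains every attribute of U1, so U1 ∩ U2 → U1. The join is lossless.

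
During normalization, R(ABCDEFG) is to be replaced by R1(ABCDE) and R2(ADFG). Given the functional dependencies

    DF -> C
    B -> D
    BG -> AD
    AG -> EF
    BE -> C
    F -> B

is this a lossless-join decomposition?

No

Common attributes: R1 ∩ R2 = {AD}.
No dependency enlarges {AD}, so (AD)⁺ = {AD}.
The closure contains neither all of R1 = {ABCDE} nor all of R2 = {ADFG}, so the common attributes are not a superkey of either fragment. The join is lossy.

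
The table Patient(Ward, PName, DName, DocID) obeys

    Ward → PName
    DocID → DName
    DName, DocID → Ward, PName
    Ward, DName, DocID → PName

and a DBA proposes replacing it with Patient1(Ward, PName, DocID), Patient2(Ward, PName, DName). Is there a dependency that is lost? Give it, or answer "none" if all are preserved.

Check DocID → DName: no single fragment contains all of {DName, DocID}, and the restricted closure of {DocID} across the fragments never reaches {DName}.
Ward → PName is preserved.
DName, DocID → Ward, PName is preserved.
Ward, DName, DocID → PName is preserved.

DocID → DName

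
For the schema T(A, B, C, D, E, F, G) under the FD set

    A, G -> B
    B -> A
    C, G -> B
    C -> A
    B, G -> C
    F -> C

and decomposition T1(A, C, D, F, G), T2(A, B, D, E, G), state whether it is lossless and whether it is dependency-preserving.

Lossless test: (A, D, G)⁺ = {A, B, C, D, G}, which is a superkey of neither fragment — lossy.
Dependency preservation: C, G → B; B, G → C are not contained in any single fragment, but the restricted closure of each left-hand side across the fragments still reaches the right-hand side; the remaining FDs each lie inside some fragment. All dependencies are preserved.

lossy but dependency-preserving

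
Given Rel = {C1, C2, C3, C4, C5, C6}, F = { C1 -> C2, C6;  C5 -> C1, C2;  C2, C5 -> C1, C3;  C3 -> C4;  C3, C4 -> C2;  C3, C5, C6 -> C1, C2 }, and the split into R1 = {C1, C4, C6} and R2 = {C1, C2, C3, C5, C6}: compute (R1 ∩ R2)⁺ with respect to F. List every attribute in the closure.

R1 ∩ R2 = {C1, C6}.
C1 → C2, C6 applies, adding C2
Closure: {C1, C2, C6}.

C1, C2, C6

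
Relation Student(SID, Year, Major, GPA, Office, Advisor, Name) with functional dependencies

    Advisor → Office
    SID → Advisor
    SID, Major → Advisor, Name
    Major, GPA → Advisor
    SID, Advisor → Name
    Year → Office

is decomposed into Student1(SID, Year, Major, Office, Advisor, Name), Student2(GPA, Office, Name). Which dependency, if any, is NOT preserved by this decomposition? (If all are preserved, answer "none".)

Check Major, GPA → Advisor: no single fragment contains all of {Major, GPA, Advisor}, and the restricted closure of {Major, GPA} across the fragments never reaches {Advisor}.
Advisor → Office is preserved.
SID → Advisor is preserved.
SID, Major → Advisor, Name is preserved.
SID, Advisor → Name is preserved.
Year → Office is preserved.

Major, GPA → Advisor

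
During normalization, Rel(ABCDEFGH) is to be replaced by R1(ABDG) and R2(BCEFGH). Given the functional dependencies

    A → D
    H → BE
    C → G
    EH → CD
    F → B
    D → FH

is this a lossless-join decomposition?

Common attributes: R1 ∩ R2 = {BG}.
No dependency enlarges {BG}, so (BG)⁺ = {BG}.
The closure contains neither all of R1 = {ABDG} nor all of R2 = {BCEFGH}, so the common attributes are not a superkey of either fragment. The join is lossy.

No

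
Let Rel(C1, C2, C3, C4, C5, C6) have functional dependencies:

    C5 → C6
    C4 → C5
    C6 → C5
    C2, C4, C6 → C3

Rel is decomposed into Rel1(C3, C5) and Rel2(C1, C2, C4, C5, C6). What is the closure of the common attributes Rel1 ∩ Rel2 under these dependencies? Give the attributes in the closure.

Rel1 ∩ Rel2 = {C5}.
C5 → C6 applies, adding C6
Closure: {C5, C6}.

C5, C6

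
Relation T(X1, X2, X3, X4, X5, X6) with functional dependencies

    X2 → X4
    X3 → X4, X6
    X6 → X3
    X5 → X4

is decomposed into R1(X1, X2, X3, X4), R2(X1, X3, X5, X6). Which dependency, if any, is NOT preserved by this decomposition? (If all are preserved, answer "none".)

X5 → X4

Check X5 → X4: no single fragment contains all of {X4, X5}, and the restricted closure of {X5} across the fragments never reaches {X4}.
X2 → X4 is preserved.
X3 → X4, X6 is preserved.
X6 → X3 is preserved.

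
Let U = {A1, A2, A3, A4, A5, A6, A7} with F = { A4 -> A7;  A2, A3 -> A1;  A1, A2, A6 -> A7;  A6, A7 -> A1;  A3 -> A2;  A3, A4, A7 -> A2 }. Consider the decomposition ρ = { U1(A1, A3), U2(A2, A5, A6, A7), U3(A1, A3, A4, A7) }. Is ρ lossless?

No

Chase test. Columns are A1, A2, A3, A4, A5, A6, A7; row i has aⱼ where attribute j ∈ Ui, else bᵢⱼ.
Initial tableau (one row per fragment):
  row 1: a1 b12 a3 b14 b15 b16 b17
  row 2: b21 a2 b23 b24 a5 a6 a7
  row 3: a1 b32 a3 a4 b35 b36 a7
Rows 1 and 3 agree on A3; apply A3→A2 and equate their A2 entries.
No row becomes fully distinguished — the join is lossy.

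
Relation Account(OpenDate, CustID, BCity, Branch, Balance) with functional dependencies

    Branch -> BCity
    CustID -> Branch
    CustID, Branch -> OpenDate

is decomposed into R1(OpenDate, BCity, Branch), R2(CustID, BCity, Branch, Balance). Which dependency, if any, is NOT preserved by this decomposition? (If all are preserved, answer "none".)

Check CustID, Branch → OpenDate: no single fragment contains all of {OpenDate, CustID, Branch}, and the restricted closure of {CustID, Branch} across the fragments never reaches {OpenDate}.
Branch → BCity is preserved.
CustID → Branch is preserved.

CustID, Branch -> OpenDate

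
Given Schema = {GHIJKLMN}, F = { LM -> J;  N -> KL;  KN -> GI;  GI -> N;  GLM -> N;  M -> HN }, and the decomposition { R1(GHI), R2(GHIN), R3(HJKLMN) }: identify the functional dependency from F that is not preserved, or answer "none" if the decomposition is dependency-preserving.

none

LM → J lies within R3.
N → KL lies within R3.
KN → GI: restricted closure across fragments reaches GI.
GI → N lies within R2.
GLM → N: restricted closure across fragments reaches N.
M → HN lies within R3.
Every dependency is enforceable on the fragments, so the decomposition is dependency-preserving.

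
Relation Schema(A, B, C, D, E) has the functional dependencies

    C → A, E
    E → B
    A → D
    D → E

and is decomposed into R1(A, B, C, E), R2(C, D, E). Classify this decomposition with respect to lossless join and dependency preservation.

Lossless test: (C, E)⁺ = {A, B, C, D, E}, which contains all of one fragment — lossless.
Dependency preservation: the restricted closure of {A} across the fragments never reaches {D}, so A → D cannot be enforced without a join — not preserved.

lossless but not dependency-preserving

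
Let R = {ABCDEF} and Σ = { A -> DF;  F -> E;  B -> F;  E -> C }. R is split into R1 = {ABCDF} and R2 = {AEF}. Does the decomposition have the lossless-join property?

Common attributes: R1 ∩ R2 = {AF}.
Closure of {AF}: A → DF applies, adding D; F → E applies, adding E; E → C applies, adding C. So (AF)⁺ = {ACDEF}.
This closure contains every attribute of R2, so R1 ∩ R2 → R2. The join is lossless.

Yes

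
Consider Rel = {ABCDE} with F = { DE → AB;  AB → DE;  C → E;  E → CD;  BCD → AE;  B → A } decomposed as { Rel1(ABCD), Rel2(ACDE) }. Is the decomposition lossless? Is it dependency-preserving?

Lossless test: (ACD)⁺ = {ABCDE}, which contains all of one fragment — lossless.
Dependency preservation: DE → AB; AB → DE; BCD → AE are not contained in any single fragment, but the restricted closure of each left-hand side across the fragments still reaches the right-hand side; the remaining FDs each lie inside some fragment. All dependencies are preserved.

lossless and dependency-preserving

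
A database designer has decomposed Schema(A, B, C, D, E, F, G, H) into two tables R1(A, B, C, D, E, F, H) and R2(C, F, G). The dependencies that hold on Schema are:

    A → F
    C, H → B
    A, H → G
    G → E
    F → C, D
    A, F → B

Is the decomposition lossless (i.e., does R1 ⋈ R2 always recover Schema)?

Common attributes: R1 ∩ R2 = {C, F}.
Closure of {C, F}: F → C, D applies, adding D. So (C, F)⁺ = {C, D, F}.
The closure contains neither all of R1 = {A, B, C, D, E, F, H} nor all of R2 = {C, F, G}, so the common attributes are not a superkey of either fragment. The join is lossy.

No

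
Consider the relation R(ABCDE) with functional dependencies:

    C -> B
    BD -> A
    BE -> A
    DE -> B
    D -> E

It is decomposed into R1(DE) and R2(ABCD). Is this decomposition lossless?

Common attributes: R1 ∩ R2 = {D}.
Closure of {D}: D → E applies, adding E; DE → B applies, adding B; BD → A applies, adding A. So (D)⁺ = {ABDE}.
This closure contains every attribute of R1, so R1 ∩ R2 → R1. The join is lossless.

Yes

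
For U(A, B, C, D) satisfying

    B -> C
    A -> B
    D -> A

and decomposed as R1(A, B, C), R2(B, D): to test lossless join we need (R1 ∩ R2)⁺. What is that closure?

B, C

R1 ∩ R2 = {B}.
B → C applies, adding C
Closure: {B, C}.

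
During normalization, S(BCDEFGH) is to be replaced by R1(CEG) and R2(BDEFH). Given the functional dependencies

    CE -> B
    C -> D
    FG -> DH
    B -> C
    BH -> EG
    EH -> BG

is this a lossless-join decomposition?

Common attributes: R1 ∩ R2 = {E}.
No dependency enlarges {E}, so (E)⁺ = {E}.
The closure contains neither all of R1 = {CEG} nor all of R2 = {BDEFH}, so the common attributes are not a superkey of either fragment. The join is lossy.

No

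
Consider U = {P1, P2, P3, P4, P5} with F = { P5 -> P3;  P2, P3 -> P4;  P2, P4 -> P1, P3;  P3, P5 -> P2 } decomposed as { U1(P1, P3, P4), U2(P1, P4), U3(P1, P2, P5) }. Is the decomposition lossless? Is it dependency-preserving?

Lossless test (chase): applying each FD to every pair of rows produces no changes in the tableau, so no row becomes fully distinguished — the join is lossy.
Dependency preservation: the restricted closure of {P5} across the fragments never reaches {P3}, so P5 → P3 cannot be enforced without a join — not preserved.

lossy and not dependency-preserving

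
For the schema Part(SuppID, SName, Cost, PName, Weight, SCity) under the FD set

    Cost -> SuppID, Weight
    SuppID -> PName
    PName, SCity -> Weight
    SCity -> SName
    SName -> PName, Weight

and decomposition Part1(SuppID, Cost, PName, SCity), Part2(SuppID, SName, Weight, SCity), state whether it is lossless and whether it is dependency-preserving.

Lossless test: (SuppID, SCity)⁺ = {SuppID, SName, PName, Weight, SCity}, which contains all of one fragment — lossless.
Dependency preservation: the restricted closure of {Cost} across the fragments never reaches {SuppID, Weight}, so Cost → SuppID, Weight cannot be enforced without a join — not preserved.

lossless but not dependency-preserving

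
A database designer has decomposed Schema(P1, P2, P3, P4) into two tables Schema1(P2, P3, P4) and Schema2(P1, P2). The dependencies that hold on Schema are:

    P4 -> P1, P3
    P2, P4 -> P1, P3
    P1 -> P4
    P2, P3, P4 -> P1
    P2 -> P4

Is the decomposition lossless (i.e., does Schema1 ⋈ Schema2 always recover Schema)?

Yes

Common attributes: Schema1 ∩ Schema2 = {P2}.
Closure of {P2}: P2 → P4 applies, adding P4; P4 → P1, P3 applies, adding P1, P3. So (P2)⁺ = {P1, P2, P3, P4}.
This closure contains every attribute of Schema1, so Schema1 ∩ Schema2 → Schema1. The join is lossless.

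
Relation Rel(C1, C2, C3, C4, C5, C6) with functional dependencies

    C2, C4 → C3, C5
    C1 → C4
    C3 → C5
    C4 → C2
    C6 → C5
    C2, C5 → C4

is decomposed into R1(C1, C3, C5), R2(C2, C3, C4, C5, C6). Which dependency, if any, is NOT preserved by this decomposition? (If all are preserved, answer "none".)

Check C1 → C4: no single fragment contains all of {C1, C4}, and the restricted closure of {C1} across the fragments never reaches {C4}.
C2, C4 → C3, C5 is preserved.
C3 → C5 is preserved.
C4 → C2 is preserved.
C6 → C5 is preserved.
C2, C5 → C4 is preserved.

C1 → C4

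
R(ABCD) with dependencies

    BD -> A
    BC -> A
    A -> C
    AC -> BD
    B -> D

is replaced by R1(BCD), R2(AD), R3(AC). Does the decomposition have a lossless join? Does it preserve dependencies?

Lossless test (chase): Rows 2 and 3 agree on A; apply A→C and equate their C entries. Rows 2 and 3 agree on AC; apply AC→BD and equate their BD entries. No row becomes fully distinguished — the join is lossy.
Dependency preservation: the restricted closure of {BD} across the fragments never reaches {A}, so BD → A cannot be enforced without a join — not preserved.

lossy and not dependency-preserving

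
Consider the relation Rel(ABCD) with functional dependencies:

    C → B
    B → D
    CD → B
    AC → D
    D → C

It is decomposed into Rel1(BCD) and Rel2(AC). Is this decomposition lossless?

Yes

Common attributes: Rel1 ∩ Rel2 = {C}.
Closure of {C}: C → B applies, adding B; B → D applies, adding D. So (C)⁺ = {BCD}.
This closure contains every attribute of Rel1, so Rel1 ∩ Rel2 → Rel1. The join is lossless.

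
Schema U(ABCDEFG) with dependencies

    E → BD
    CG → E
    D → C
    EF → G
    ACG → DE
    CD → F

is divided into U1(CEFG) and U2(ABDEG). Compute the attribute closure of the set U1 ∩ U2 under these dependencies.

U1 ∩ U2 = {EG}.
E → BD applies, adding BD
D → C applies, adding C
CD → F applies, adding F
Closure: {BCDEFG}.

BCDEFG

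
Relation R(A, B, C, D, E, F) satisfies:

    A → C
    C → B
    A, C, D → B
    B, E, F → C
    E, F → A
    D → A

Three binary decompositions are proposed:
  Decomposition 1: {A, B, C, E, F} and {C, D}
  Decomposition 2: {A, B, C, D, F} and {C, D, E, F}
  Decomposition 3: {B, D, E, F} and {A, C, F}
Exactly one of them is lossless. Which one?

Decomposition 1: common = {C}, closure = {B, C} → lossy.
Decomposition 2: common = {C, D, F}, closure = {A, B, C, D, F} → lossless.
Decomposition 3: common = {F}, closure = {F} → lossy.

Decomposition 2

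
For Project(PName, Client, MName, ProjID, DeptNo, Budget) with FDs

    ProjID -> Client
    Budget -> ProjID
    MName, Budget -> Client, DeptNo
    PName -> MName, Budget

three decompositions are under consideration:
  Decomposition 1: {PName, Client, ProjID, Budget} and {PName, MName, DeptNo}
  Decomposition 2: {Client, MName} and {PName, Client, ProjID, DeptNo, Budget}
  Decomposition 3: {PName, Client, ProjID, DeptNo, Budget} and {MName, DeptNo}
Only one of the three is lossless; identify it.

Decomposition 1

Decomposition 1: common = {PName}, closure = {PName, Client, MName, ProjID, DeptNo, Budget} → lossless.
Decomposition 2: common = {Client}, closure = {Client} → lossy.
Decomposition 3: common = {DeptNo}, closure = {DeptNo} → lossy.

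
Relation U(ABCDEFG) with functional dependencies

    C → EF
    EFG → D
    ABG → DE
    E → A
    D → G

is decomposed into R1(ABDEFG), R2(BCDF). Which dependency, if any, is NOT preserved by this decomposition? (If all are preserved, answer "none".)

Check C → EF: no single fragment contains all of {CEF}, and the restricted closure of {C} across the fragments never reaches {EF}.
EFG → D is preserved.
ABG → DE is preserved.
E → A is preserved.
D → G is preserved.

C → EF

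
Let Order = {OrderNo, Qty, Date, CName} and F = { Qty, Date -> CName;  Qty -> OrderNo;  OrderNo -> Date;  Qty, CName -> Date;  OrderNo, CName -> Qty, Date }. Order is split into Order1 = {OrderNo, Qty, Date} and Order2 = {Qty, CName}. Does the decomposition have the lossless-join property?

Yes

Common attributes: Order1 ∩ Order2 = {Qty}.
Closure of {Qty}: Qty → OrderNo applies, adding OrderNo; OrderNo → Date applies, adding Date; Qty, Date → CName applies, adding CName. So (Qty)⁺ = {OrderNo, Qty, Date, CName}.
This closure contains every attribute of Order1, so Order1 ∩ Order2 → Order1. The join is lossless.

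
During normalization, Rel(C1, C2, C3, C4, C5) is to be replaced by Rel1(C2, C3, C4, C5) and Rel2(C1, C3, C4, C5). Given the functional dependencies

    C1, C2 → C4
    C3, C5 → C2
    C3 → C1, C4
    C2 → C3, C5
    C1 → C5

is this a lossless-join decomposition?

Common attributes: Rel1 ∩ Rel2 = {C3, C4, C5}.
Closure of {C3, C4, C5}: C3, C5 → C2 applies, adding C2; C3 → C1, C4 applies, adding C1. So (C3, C4, C5)⁺ = {C1, C2, C3, C4, C5}.
This closure contains every attribute of Rel1, so Rel1 ∩ Rel2 → Rel1. The join is lossless.

Yes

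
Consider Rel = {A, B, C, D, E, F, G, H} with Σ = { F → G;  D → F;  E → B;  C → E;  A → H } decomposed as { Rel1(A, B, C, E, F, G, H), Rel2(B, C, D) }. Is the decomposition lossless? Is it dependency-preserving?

Lossless test: (B, C)⁺ = {B, C, E}, which is a superkey of neither fragment — lossy.
Dependency preservation: the restricted closure of {D} across the fragments never reaches {F}, so D → F cannot be enforced without a join — not preserved.

lossy and not dependency-preserving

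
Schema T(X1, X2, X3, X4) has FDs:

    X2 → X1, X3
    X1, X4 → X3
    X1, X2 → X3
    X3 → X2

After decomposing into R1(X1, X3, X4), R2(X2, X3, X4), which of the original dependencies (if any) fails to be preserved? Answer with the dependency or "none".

X2 → X1, X3: restricted closure across fragments reaches X1, X3.
X1, X4 → X3 lies within R1.
X1, X2 → X3: restricted closure across fragments reaches X3.
X3 → X2 lies within R2.
Every dependency is enforceable on the fragments, so the decomposition is dependency-preserving.

none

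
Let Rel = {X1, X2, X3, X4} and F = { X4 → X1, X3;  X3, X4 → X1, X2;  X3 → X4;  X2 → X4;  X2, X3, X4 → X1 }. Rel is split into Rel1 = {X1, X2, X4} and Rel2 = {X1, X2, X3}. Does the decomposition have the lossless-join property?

Common attributes: Rel1 ∩ Rel2 = {X1, X2}.
Closure of {X1, X2}: X2 → X4 applies, adding X4; X4 → X1, X3 applies, adding X3. So (X1, X2)⁺ = {X1, X2, X3, X4}.
This closure contains every attribute of Rel1, so Rel1 ∩ Rel2 → Rel1. The join is lossless.

Yes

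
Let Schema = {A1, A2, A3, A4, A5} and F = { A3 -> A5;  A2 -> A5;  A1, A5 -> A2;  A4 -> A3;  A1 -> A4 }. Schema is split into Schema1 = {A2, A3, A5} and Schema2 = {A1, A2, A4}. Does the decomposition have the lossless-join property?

No

Common attributes: Schema1 ∩ Schema2 = {A2}.
Closure of {A2}: A2 → A5 applies, adding A5. So (A2)⁺ = {A2, A5}.
The closure contains neither all of Schema1 = {A2, A3, A5} nor all of Schema2 = {A1, A2, A4}, so the common attributes are not a superkey of either fragment. The join is lossy.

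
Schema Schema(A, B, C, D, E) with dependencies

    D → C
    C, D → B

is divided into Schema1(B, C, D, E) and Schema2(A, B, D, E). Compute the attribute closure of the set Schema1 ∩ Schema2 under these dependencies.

B, C, D, E

Schema1 ∩ Schema2 = {B, D, E}.
D → C applies, adding C
Closure: {B, C, D, E}.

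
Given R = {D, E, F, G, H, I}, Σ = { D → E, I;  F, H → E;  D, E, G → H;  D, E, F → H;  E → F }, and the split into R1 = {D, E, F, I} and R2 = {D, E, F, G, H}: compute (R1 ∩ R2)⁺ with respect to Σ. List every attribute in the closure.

D, E, F, H, I

R1 ∩ R2 = {D, E, F}.
D → E, I applies, adding I
D, E, F → H applies, adding H
Closure: {D, E, F, H, I}.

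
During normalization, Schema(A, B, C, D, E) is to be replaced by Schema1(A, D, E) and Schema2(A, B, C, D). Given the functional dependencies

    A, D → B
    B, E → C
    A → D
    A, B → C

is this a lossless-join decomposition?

Common attributes: Schema1 ∩ Schema2 = {A, D}.
Closure of {A, D}: A, D → B applies, adding B; A, B → C applies, adding C. So (A, D)⁺ = {A, B, C, D}.
This closure contains every attribute of Schema2, so Schema1 ∩ Schema2 → Schema2. The join is lossless.

Yes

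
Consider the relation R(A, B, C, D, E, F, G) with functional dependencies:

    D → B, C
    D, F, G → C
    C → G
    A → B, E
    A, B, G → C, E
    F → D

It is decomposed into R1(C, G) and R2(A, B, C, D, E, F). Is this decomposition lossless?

Common attributes: R1 ∩ R2 = {C}.
Closure of {C}: C → G applies, adding G. So (C)⁺ = {C, G}.
This closure contains every attribute of R1, so R1 ∩ R2 → R1. The join is lossless.

Yes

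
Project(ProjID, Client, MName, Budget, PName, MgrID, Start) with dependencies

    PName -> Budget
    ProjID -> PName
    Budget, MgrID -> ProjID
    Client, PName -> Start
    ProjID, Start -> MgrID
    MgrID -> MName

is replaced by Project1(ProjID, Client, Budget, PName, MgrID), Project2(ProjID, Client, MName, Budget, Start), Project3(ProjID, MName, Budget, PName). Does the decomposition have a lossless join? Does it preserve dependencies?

lossless but not dependency-preserving

Lossless test (chase): Rows 1 and 2 agree on ProjID; apply ProjID→PName and equate their PName entries. Rows 1 and 2 agree on Client, PName; apply Client, PName→Start and equate their Start entries. Rows 1 and 2 agree on ProjID, Start; apply ProjID, Start→MgrID and equate their MgrID entries. Rows 1 and 2 agree on MgrID; apply MgrID→MName and equate their MName entries. Row 1 is now all distinguished symbols — the join is lossless.
Dependency preservation: the restricted closure of {Client, PName} across the fragments never reaches {Start}, so Client, PName → Start cannot be enforced without a join — not preserved.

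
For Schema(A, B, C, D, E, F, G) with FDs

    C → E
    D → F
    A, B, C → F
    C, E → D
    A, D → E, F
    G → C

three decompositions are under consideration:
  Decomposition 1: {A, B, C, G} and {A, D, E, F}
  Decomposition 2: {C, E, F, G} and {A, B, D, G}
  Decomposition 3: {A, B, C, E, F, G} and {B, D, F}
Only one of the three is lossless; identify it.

Decomposition 1: common = {A}, closure = {A} → lossy.
Decomposition 2: common = {G}, closure = {C, D, E, F, G} → lossless.
Decomposition 3: common = {B, F}, closure = {B, F} → lossy.

Decomposition 2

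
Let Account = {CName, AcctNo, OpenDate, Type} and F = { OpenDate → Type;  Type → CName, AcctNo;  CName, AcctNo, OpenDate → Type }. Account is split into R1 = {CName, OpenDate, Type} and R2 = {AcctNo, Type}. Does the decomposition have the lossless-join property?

Common attributes: R1 ∩ R2 = {Type}.
Closure of {Type}: Type → CName, AcctNo applies, adding CName, AcctNo. So (Type)⁺ = {CName, AcctNo, Type}.
This closure contains every attribute of R2, so R1 ∩ R2 → R2. The join is lossless.

Yes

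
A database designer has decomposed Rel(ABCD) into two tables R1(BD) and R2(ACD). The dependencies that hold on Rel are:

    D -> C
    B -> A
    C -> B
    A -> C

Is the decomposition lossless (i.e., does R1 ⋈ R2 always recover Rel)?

Common attributes: R1 ∩ R2 = {D}.
Closure of {D}: D → C applies, adding C; C → B applies, adding B; B → A applies, adding A. So (D)⁺ = {ABCD}.
This closure contains every attribute of R1, so R1 ∩ R2 → R1. The join is lossless.

Yes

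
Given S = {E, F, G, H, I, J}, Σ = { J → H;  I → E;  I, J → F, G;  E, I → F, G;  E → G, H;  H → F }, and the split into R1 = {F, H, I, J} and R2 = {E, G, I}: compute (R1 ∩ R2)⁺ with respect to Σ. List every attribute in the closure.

R1 ∩ R2 = {I}.
I → E applies, adding E
E, I → F, G applies, adding F, G
E → G, H applies, adding H
Closure: {E, F, G, H, I}.

E, F, G, H, I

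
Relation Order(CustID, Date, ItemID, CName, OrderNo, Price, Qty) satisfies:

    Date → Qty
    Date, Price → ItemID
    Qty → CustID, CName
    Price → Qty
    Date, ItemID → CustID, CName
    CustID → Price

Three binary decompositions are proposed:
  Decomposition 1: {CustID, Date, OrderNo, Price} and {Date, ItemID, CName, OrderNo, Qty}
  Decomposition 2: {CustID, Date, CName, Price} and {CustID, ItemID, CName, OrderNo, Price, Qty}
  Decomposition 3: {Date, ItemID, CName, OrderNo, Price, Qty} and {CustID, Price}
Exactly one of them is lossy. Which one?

Decomposition 2

Decomposition 1: common = {Date, OrderNo}, closure = {CustID, Date, ItemID, CName, OrderNo, Price, Qty} → lossless.
Decomposition 2: common = {CustID, CName, Price}, closure = {CustID, CName, Price, Qty} → lossy.
Decomposition 3: common = {Price}, closure = {CustID, CName, Price, Qty} → lossless.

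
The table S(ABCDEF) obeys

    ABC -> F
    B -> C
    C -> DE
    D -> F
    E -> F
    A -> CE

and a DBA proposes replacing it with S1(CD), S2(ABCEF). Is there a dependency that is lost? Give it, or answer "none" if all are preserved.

Check D → F: no single fragment contains all of {DF}, and the restricted closure of {D} across the fragments never reaches {F}.
ABC → F is preserved.
B → C is preserved.
C → DE is preserved.
E → F is preserved.
A → CE is preserved.

D -> F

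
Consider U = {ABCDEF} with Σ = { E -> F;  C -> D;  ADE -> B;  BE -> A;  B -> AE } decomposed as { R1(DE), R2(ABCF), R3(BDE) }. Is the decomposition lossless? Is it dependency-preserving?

lossy and not dependency-preserving

Lossless test (chase): Rows 1 and 3 agree on E; apply E→F and equate their F entries. Rows 2 and 3 agree on B; apply B→AE and equate their AE entries. Rows 1 and 2 agree on E; apply E→F and equate their F entries. No row becomes fully distinguished — the join is lossy.
Dependency preservation: the restricted closure of {E} across the fragments never reaches {F}, so E → F cannot be enforced without a join — not preserved.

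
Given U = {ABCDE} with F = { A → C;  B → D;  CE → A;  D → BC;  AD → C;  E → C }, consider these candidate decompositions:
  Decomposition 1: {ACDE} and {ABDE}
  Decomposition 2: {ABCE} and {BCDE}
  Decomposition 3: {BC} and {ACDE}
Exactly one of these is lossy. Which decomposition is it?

Decomposition 1: common = {ADE}, closure = {ABCDE} → lossless.
Decomposition 2: common = {BCE}, closure = {ABCDE} → lossless.
Decomposition 3: common = {C}, closure = {C} → lossy.

Decomposition 3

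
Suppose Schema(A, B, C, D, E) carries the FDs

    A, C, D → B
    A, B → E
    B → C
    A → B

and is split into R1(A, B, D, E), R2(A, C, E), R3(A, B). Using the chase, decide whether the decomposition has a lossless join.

Chase test. Columns are A, B, C, D, E; row i has aⱼ where attribute j ∈ Ri, else bᵢⱼ.
Initial tableau (one row per fragment):
  row 1: a1 a2 b13 a4 a5
  row 2: a1 b22 a3 b24 a5
  row 3: a1 a2 b33 b34 b35
Rows 1 and 3 agree on A, B; apply A, B→E and equate their E entries.
Rows 1 and 3 agree on B; apply B→C and equate their C entries.
Rows 1 and 2 agree on A; apply A→B and equate their B entries.
Rows 1 and 2 agree on B; apply B→C and equate their C entries.
Row 1 is now all distinguished symbols — the join is lossless.

Yes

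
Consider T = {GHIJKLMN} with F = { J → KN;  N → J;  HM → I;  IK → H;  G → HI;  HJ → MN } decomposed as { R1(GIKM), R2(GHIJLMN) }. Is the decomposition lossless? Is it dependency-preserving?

lossy and not dependency-preserving

Lossless test: (GIM)⁺ = {GHIM}, which is a superkey of neither fragment — lossy.
Dependency preservation: the restricted closure of {J} across the fragments never reaches {KN}, so J → KN cannot be enforced without a join — not preserved.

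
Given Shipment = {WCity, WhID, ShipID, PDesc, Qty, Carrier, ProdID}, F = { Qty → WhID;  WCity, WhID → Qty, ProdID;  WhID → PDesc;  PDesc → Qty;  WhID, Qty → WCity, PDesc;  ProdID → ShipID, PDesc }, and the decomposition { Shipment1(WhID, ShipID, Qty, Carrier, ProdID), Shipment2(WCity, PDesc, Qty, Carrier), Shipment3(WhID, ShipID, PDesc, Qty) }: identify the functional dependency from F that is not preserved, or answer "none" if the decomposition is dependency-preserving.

none

Qty → WhID lies within Shipment1.
WCity, WhID → Qty, ProdID: restricted closure across fragments reaches Qty, ProdID.
WhID → PDesc lies within Shipment3.
PDesc → Qty lies within Shipment2.
WhID, Qty → WCity, PDesc: restricted closure across fragments reaches WCity, PDesc.
ProdID → ShipID, PDesc: restricted closure across fragments reaches ShipID, PDesc.
Every dependency is enforceable on the fragments, so the decomposition is dependency-preserving.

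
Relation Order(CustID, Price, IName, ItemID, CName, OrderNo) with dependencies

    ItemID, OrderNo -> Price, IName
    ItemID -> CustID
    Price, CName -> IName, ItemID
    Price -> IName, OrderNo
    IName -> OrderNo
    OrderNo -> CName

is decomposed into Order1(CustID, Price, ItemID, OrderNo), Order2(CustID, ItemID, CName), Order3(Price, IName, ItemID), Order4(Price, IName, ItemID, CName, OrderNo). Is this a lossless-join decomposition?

Chase test. Columns are CustID, Price, IName, ItemID, CName, OrderNo; row i has aⱼ where attribute j ∈ Orderi, else bᵢⱼ.
Initial tableau (one row per fragment):
  row 1: a1 a2 b13 a4 b15 a6
  row 2: a1 b22 b23 a4 a5 b26
  row 3: b31 a2 a3 a4 b35 b36
  row 4: b41 a2 a3 a4 a5 a6
Rows 1 and 4 agree on ItemID, OrderNo; apply ItemID, OrderNo→Price, IName and equate their Price, IName entries.
Rows 1 and 3 agree on ItemID; apply ItemID→CustID and equate their CustID entries.
Rows 1 and 4 agree on ItemID; apply ItemID→CustID and equate their CustID entries.
Rows 1 and 3 agree on Price; apply Price→IName, OrderNo and equate their IName, OrderNo entries.
Rows 1 and 3 agree on OrderNo; apply OrderNo→CName and equate their CName entries.
Rows 1 and 4 agree on OrderNo; apply OrderNo→CName and equate their CName entries.
Row 1 is now all distinguished symbols — the join is lossless.

Yes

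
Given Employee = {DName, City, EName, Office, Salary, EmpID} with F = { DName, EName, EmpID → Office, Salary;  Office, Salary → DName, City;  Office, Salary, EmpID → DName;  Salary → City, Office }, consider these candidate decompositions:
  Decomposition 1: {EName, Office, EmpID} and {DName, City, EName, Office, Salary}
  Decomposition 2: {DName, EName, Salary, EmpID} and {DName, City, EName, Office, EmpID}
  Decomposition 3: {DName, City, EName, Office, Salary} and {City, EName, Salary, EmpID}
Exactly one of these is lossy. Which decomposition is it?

Decomposition 1: common = {EName, Office}, closure = {EName, Office} → lossy.
Decomposition 2: common = {DName, EName, EmpID}, closure = {DName, City, EName, Office, Salary, EmpID} → lossless.
Decomposition 3: common = {City, EName, Salary}, closure = {DName, City, EName, Office, Salary} → lossless.

Decomposition 1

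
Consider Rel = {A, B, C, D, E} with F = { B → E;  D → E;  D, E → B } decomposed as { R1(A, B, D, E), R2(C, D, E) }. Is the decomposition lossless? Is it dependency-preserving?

Lossless test: (D, E)⁺ = {B, D, E}, which is a superkey of neither fragment — lossy.
Dependency preservation: every FD's attributes lie within a single fragment, so each can be enforced locally — preserved.

lossy but dependency-preserving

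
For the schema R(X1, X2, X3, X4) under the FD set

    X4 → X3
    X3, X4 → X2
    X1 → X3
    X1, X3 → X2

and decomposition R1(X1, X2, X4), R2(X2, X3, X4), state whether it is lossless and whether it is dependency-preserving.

lossless but not dependency-preserving

Lossless test: (X2, X4)⁺ = {X2, X3, X4}, which contains all of one fragment — lossless.
Dependency preservation: the restricted closure of {X1} across the fragments never reaches {X3}, so X1 → X3 cannot be enforced without a join — not preserved.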